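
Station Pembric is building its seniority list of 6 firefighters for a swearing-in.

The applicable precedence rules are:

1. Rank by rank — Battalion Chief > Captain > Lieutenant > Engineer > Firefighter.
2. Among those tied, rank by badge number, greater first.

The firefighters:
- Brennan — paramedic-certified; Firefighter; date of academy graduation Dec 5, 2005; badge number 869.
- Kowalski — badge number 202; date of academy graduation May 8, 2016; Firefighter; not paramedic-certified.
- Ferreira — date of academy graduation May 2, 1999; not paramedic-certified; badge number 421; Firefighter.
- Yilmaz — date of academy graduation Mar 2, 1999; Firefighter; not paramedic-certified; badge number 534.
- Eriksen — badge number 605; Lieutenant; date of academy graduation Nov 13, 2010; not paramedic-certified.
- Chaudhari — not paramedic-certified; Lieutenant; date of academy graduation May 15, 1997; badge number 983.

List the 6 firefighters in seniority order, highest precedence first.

Chaudhari, Eriksen, Brennan, Yilmaz, Ferreira, Kowalski

By rank: Chaudhari and Eriksen (Lieutenant); then Brennan, Yilmaz, Ferreira and Kowalski (Firefighter).
Among Chaudhari and Eriksen, by badge number (higher first): Chaudhari (983) before Eriksen (605).
Among Brennan, Yilmaz, Ferreira and Kowalski, by badge number (higher first): Brennan (869) before Yilmaz (534) before Ferreira (421) before Kowalski (202).
Full order: Chaudhari, Eriksen, Brennan, Yilmaz, Ferreira, Kowalski.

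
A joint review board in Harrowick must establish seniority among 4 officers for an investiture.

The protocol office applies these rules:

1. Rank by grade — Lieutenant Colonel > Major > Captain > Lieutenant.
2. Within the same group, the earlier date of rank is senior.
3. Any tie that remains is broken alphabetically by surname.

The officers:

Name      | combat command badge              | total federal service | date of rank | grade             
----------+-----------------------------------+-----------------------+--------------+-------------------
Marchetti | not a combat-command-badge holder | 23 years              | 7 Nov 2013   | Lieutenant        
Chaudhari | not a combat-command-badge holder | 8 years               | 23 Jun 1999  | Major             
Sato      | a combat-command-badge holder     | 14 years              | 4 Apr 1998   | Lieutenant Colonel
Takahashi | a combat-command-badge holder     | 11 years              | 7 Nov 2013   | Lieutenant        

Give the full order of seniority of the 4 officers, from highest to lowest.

By grade: Sato (Lieutenant Colonel); then Chaudhari (Major); then Marchetti and Takahashi (Lieutenant).
Marchetti and Takahashi both have date of rank 7 Nov 2013, so the next rule applies.
Among Marchetti and Takahashi, alphabetically by surname: Marchetti before Takahashi.
Full order: Sato, Chaudhari, Marchetti, Takahashi.

Sato, Chaudhari, Marchetti, Takahashi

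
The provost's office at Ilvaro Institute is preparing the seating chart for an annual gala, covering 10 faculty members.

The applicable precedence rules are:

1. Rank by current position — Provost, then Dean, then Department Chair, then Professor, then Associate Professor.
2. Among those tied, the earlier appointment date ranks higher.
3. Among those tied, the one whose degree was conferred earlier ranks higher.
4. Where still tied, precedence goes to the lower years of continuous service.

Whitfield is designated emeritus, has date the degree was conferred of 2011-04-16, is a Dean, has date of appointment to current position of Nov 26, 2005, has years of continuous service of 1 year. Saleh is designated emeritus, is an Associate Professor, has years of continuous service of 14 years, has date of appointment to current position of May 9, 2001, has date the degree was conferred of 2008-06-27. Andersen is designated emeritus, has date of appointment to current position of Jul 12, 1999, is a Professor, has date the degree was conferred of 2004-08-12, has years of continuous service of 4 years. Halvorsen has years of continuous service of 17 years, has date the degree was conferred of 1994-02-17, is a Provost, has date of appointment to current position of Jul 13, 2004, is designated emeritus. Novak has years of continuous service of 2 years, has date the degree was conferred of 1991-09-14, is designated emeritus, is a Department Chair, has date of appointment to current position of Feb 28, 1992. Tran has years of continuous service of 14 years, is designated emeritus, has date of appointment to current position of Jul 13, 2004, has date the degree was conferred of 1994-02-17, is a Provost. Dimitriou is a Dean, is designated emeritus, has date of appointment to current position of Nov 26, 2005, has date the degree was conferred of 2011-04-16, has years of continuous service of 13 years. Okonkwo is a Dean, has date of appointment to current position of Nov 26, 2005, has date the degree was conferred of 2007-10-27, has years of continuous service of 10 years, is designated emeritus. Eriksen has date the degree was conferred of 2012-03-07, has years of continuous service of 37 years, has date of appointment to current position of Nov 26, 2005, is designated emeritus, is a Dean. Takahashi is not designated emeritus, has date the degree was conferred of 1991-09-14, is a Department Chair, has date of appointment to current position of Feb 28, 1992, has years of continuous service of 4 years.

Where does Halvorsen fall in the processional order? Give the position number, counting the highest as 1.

By current position: Tran and Halvorsen (Provost); then Okonkwo, Whitfield, Dimitriou and Eriksen (Dean); then Novak and Takahashi (Department Chair); then Andersen (Professor); then Saleh (Associate Professor).
Tran and Halvorsen both have date of appointment to current position Jul 13, 2004, so the next rule applies.
Tran and Halvorsen both have date the degree was conferred 1994-02-17, so the next rule applies.
Among Tran and Halvorsen, by years of continuous service (lower first): Tran (14 years) before Halvorsen (17 years).
Okonkwo, Whitfield, Dimitriou and Eriksen all have date of appointment to current position Nov 26, 2005, so the next rule applies.
Among Okonkwo, Whitfield, Dimitriou and Eriksen, by date the degree was conferred (earlier first): Okonkwo (2007-10-27) before Whitfield and Dimitriou (2011-04-16) before Eriksen (2012-03-07).
Among Whitfield and Dimitriou, by years of continuous service (lower first): Whitfield (1 year) before Dimitriou (13 years).
Novak and Takahashi both have date of appointment to current position Feb 28, 1992, so the next rule applies.
Novak and Takahashi both have date the degree was conferred 1991-09-14, so the next rule applies.
Among Novak and Takahashi, by years of continuous service (lower first): Novak (2 years) before Takahashi (4 years).
Order: Tran, Halvorsen, Okonkwo, Whitfield, Dimitriou, Eriksen, Novak, Takahashi, Andersen, Saleh. So position 2.

2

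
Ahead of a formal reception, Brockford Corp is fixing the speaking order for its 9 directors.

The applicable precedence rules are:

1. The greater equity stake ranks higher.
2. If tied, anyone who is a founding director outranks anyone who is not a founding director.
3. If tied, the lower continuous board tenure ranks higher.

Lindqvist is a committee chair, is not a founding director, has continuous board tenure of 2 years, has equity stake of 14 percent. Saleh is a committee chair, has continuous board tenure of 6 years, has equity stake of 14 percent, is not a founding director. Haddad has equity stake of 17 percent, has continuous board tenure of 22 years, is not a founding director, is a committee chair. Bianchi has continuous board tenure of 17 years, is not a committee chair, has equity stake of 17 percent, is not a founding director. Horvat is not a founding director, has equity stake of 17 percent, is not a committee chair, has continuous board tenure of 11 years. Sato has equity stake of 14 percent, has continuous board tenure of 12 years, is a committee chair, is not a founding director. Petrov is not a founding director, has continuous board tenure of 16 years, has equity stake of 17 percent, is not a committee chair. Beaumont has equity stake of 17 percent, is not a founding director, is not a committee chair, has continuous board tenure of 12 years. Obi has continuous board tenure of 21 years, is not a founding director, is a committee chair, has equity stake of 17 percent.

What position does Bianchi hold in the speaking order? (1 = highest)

By equity stake (higher first): Horvat, Beaumont, Petrov, Bianchi, Obi and Haddad (each 17 percent); then Lindqvist, Saleh and Sato (each 14 percent).
Horvat, Beaumont, Petrov, Bianchi, Obi and Haddad are each not a founding director, so the next rule applies.
Among Horvat, Beaumont, Petrov, Bianchi, Obi and Haddad, by continuous board tenure (lower first): Horvat (11 years) before Beaumont (12 years) before Petrov (16 years) before Bianchi (17 years) before Obi (21 years) before Haddad (22 years).
Lindqvist, Saleh and Sato are each not a founding director, so the next rule applies.
Among Lindqvist, Saleh and Sato, by continuous board tenure (lower first): Lindqvist (2 years) before Saleh (6 years) before Sato (12 years).
Order: Horvat, Beaumont, Petrov, Bianchi, Obi, Haddad, Lindqvist, Saleh, Sato. So position 4.

4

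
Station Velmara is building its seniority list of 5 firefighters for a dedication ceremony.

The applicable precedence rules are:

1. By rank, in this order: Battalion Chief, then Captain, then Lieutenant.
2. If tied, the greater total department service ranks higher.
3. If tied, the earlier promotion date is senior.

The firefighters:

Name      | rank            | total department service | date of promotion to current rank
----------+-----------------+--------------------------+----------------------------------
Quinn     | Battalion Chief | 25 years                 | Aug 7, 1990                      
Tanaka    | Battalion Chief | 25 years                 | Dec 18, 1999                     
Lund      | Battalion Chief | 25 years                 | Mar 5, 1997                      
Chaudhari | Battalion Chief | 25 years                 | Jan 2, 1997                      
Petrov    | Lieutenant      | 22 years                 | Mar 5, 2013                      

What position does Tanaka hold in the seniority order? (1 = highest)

4

By rank: Quinn, Chaudhari, Lund and Tanaka (Battalion Chief); then Petrov (Lieutenant).
Quinn, Chaudhari, Lund and Tanaka all have total department service 25 years, so the next rule applies.
Among Quinn, Chaudhari, Lund and Tanaka, by date of promotion to current rank (earlier first): Quinn (Aug 7, 1990) before Chaudhari (Jan 2, 1997) before Lund (Mar 5, 1997) before Tanaka (Dec 18, 1999).
Order: Quinn, Chaudhari, Lund, Tanaka, Petrov. So position 4.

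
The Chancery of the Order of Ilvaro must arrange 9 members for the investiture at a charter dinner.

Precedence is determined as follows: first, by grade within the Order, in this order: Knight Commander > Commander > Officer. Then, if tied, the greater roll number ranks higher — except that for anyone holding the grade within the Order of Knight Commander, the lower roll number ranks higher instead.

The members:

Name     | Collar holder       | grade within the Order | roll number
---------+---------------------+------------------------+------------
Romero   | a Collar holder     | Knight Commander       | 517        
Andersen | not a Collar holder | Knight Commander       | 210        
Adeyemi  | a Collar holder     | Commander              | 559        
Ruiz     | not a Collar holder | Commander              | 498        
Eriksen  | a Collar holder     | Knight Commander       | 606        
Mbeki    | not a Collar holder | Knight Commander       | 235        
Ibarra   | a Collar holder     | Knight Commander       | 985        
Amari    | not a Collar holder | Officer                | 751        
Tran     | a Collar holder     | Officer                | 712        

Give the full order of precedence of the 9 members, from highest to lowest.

Andersen, Mbeki, Romero, Eriksen, Ibarra, Adeyemi, Ruiz, Amari, Tran

By grade within the Order: Andersen, Mbeki, Romero, Eriksen and Ibarra (Knight Commander); then Adeyemi and Ruiz (Commander); then Amari and Tran (Officer).
Among Andersen, Mbeki, Romero, Eriksen and Ibarra, by roll number (lower first) (reversed rule for this group): Andersen (210) before Mbeki (235) before Romero (517) before Eriksen (606) before Ibarra (985).
Among Adeyemi and Ruiz, by roll number (higher first): Adeyemi (559) before Ruiz (498).
Among Amari and Tran, by roll number (higher first): Amari (751) before Tran (712).
Full order: Andersen, Mbeki, Romero, Eriksen, Ibarra, Adeyemi, Ruiz, Amari, Tran.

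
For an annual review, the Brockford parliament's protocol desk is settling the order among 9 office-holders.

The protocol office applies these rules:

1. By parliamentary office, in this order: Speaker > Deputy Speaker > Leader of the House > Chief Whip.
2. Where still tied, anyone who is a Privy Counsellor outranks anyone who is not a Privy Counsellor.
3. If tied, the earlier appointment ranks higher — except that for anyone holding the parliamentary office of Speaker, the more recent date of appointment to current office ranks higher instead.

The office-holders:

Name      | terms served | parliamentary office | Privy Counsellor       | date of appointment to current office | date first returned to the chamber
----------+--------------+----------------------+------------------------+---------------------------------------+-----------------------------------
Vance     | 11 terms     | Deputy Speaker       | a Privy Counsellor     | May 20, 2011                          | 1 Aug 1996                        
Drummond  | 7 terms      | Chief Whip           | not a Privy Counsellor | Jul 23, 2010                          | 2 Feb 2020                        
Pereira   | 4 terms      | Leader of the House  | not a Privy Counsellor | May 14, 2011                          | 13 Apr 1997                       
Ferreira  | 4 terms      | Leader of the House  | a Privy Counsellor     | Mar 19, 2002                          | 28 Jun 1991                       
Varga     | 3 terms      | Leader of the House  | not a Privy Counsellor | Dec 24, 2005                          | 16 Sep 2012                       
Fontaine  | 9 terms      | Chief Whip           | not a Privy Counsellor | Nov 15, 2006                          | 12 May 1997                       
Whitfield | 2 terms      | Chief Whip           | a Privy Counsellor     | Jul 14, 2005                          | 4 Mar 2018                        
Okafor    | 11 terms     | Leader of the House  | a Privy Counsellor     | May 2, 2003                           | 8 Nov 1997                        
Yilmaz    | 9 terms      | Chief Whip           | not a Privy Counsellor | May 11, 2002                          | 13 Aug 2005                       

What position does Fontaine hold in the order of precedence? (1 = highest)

8

By parliamentary office: Vance (Deputy Speaker); then Ferreira, Okafor, Varga and Pereira (Leader of the House); then Whitfield, Yilmaz, Fontaine and Drummond (Chief Whip).
Among Ferreira, Okafor, Varga and Pereira, a Privy Counsellor before not a Privy Counsellor: Ferreira and Okafor (a Privy Counsellor) before Varga and Pereira (not a Privy Counsellor).
Among Ferreira and Okafor, by date of appointment to current office (earlier first): Ferreira (Mar 19, 2002) before Okafor (May 2, 2003).
Among Varga and Pereira, by date of appointment to current office (earlier first): Varga (Dec 24, 2005) before Pereira (May 14, 2011).
Among Whitfield, Yilmaz, Fontaine and Drummond, a Privy Counsellor before not a Privy Counsellor: Whitfield (a Privy Counsellor) before Yilmaz, Fontaine and Drummond (not a Privy Counsellor).
Among Yilmaz, Fontaine and Drummond, by date of appointment to current office (earlier first): Yilmaz (May 11, 2002) before Fontaine (Nov 15, 2006) before Drummond (Jul 23, 2010).
Order: Vance, Ferreira, Okafor, Varga, Pereira, Whitfield, Yilmaz, Fontaine, Drummond. So position 8.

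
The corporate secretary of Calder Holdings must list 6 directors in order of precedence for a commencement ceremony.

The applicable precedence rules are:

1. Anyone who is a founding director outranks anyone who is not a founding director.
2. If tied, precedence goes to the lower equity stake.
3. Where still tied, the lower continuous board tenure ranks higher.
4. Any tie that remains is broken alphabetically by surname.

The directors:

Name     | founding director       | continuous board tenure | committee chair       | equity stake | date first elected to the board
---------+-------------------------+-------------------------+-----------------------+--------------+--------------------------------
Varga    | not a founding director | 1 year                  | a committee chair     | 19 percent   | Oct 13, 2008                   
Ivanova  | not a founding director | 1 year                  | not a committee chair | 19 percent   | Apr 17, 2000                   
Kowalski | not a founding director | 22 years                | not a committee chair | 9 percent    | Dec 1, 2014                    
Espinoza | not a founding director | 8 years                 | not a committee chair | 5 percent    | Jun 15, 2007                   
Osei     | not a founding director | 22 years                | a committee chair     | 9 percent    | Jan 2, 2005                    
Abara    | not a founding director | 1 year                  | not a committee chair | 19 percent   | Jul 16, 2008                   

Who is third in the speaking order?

By the first rule: Espinoza, Kowalski, Osei, Abara, Ivanova and Varga (each not a founding director).
Among Espinoza, Kowalski, Osei, Abara, Ivanova and Varga, by equity stake (lower first): Espinoza (5 percent) before Kowalski and Osei (9 percent) before Abara, Ivanova and Varga (19 percent).
Kowalski and Osei both have continuous board tenure 22 years, so the next rule applies.
Among Kowalski and Osei, alphabetically by surname: Kowalski before Osei.
Abara, Ivanova and Varga all have continuous board tenure 1 year, so the next rule applies.
Among Abara, Ivanova and Varga, alphabetically by surname: Abara before Ivanova before Varga.
Order: Espinoza, Kowalski, Osei, Abara, Ivanova, Varga.

Osei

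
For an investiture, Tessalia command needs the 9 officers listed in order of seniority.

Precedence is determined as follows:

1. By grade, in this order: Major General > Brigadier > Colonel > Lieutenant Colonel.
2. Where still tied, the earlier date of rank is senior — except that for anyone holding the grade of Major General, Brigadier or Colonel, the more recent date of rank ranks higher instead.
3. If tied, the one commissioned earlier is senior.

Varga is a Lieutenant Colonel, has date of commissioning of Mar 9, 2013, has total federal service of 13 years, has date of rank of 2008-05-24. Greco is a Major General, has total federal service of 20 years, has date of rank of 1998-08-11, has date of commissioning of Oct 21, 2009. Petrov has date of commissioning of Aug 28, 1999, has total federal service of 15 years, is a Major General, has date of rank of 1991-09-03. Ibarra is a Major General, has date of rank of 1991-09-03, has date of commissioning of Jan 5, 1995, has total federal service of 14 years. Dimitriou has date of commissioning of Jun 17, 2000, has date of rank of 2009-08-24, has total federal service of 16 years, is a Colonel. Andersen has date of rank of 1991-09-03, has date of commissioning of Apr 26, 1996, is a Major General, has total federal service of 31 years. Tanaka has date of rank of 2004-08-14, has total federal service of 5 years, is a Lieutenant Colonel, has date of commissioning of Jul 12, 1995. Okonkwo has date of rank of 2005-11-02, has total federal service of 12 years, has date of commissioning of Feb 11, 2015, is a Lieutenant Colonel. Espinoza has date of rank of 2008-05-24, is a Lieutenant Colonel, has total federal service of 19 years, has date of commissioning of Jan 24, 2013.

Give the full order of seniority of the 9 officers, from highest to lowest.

Greco, Ibarra, Andersen, Petrov, Dimitriou, Tanaka, Okonkwo, Espinoza, Varga

By grade: Greco, Ibarra, Andersen and Petrov (Major General); then Dimitriou (Colonel); then Tanaka, Okonkwo, Espinoza and Varga (Lieutenant Colonel).
Among Greco, Ibarra, Andersen and Petrov, by date of rank (later first) (reversed rule for this group): Greco (1998-08-11) before Ibarra, Andersen and Petrov (1991-09-03).
Among Ibarra, Andersen and Petrov, by date of commissioning (earlier first): Ibarra (Jan 5, 1995) before Andersen (Apr 26, 1996) before Petrov (Aug 28, 1999).
Among Tanaka, Okonkwo, Espinoza and Varga, by date of rank (earlier first): Tanaka (2004-08-14) before Okonkwo (2005-11-02) before Espinoza and Varga (2008-05-24).
Among Espinoza and Varga, by date of commissioning (earlier first): Espinoza (Jan 24, 2013) before Varga (Mar 9, 2013).
Full order: Greco, Ibarra, Andersen, Petrov, Dimitriou, Tanaka, Okonkwo, Espinoza, Varga.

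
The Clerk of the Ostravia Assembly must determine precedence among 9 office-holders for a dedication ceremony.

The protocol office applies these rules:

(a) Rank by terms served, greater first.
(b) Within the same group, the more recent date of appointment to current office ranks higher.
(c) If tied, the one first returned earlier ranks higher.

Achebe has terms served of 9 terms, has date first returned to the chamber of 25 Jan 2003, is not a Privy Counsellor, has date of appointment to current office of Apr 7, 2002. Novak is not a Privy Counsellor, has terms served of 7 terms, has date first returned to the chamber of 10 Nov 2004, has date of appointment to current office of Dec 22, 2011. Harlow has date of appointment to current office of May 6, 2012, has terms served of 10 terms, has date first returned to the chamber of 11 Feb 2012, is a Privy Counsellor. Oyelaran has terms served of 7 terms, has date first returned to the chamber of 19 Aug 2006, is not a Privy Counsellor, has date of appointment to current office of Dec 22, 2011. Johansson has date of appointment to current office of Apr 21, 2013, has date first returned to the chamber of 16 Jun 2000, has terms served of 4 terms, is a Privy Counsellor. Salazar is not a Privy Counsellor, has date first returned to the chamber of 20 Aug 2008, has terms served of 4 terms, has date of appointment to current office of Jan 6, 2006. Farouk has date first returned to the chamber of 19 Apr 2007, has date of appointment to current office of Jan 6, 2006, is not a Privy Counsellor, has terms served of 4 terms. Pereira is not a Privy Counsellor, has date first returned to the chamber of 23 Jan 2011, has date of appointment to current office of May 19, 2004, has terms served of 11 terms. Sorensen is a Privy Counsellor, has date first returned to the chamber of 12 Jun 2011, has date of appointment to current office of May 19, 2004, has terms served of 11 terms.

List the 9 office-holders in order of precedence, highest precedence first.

Pereira, Sorensen, Harlow, Achebe, Novak, Oyelaran, Johansson, Farouk, Salazar

By terms served (higher first): Pereira and Sorensen (both 11 terms); then Harlow (10 terms); then Achebe (9 terms); then Novak and Oyelaran (both 7 terms); then Johansson, Farouk and Salazar (each 4 terms).
Pereira and Sorensen both have date of appointment to current office May 19, 2004, so the next rule applies.
Among Pereira and Sorensen, by date first returned to the chamber (earlier first): Pereira (23 Jan 2011) before Sorensen (12 Jun 2011).
Novak and Oyelaran both have date of appointment to current office Dec 22, 2011, so the next rule applies.
Among Novak and Oyelaran, by date first returned to the chamber (earlier first): Novak (10 Nov 2004) before Oyelaran (19 Aug 2006).
Among Johansson, Farouk and Salazar, by date of appointment to current office (later first): Johansson (Apr 21, 2013) before Farouk and Salazar (Jan 6, 2006).
Among Farouk and Salazar, by date first returned to the chamber (earlier first): Farouk (19 Apr 2007) before Salazar (20 Aug 2008).
Full order: Pereira, Sorensen, Harlow, Achebe, Novak, Oyelaran, Johansson, Farouk, Salazar.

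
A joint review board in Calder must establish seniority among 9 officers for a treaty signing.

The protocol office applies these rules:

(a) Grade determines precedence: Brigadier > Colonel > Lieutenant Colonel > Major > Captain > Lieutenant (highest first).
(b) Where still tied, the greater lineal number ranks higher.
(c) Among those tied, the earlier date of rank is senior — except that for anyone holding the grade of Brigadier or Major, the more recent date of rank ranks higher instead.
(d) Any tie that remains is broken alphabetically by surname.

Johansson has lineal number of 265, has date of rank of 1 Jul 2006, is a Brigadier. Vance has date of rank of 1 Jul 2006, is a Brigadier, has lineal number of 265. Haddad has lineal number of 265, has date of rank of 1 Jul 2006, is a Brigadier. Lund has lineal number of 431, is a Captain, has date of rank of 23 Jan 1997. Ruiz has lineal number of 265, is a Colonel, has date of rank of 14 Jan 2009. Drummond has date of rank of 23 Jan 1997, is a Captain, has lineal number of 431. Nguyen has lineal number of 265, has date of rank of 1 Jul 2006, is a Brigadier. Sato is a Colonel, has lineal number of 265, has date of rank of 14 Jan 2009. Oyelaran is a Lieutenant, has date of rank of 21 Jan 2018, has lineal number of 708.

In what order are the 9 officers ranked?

Haddad, Johansson, Nguyen, Vance, Ruiz, Sato, Drummond, Lund, Oyelaran

By grade: Haddad, Johansson, Nguyen and Vance (Brigadier); then Ruiz and Sato (Colonel); then Drummond and Lund (Captain); then Oyelaran (Lieutenant).
Haddad, Johansson, Nguyen and Vance all have lineal number 265, so the next rule applies.
Haddad, Johansson, Nguyen and Vance all have date of rank 1 Jul 2006, so the next rule applies.
Among Haddad, Johansson, Nguyen and Vance, alphabetically by surname: Haddad before Johansson before Nguyen before Vance.
Ruiz and Sato both have lineal number 265, so the next rule applies.
Ruiz and Sato both have date of rank 14 Jan 2009, so the next rule applies.
Among Ruiz and Sato, alphabetically by surname: Ruiz before Sato.
Drummond and Lund both have lineal number 431, so the next rule applies.
Drummond and Lund both have date of rank 23 Jan 1997, so the next rule applies.
Among Drummond and Lund, alphabetically by surname: Drummond before Lund.
Full order: Haddad, Johansson, Nguyen, Vance, Ruiz, Sato, Drummond, Lund, Oyelaran.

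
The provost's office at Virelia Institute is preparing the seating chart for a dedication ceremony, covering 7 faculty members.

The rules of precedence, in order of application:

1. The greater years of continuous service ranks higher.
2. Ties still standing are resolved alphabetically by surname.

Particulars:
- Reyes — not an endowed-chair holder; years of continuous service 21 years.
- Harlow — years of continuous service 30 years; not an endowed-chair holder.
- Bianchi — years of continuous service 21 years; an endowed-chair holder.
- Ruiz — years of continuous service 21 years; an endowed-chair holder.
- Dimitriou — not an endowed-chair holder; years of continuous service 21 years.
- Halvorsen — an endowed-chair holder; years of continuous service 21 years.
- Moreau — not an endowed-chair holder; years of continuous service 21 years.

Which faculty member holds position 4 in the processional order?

Halvorsen

By years of continuous service (higher first): Harlow (30 years); then Bianchi, Dimitriou, Halvorsen, Moreau, Reyes and Ruiz (each 21 years).
Among Bianchi, Dimitriou, Halvorsen, Moreau, Reyes and Ruiz, alphabetically by surname: Bianchi before Dimitriou before Halvorsen before Moreau before Reyes before Ruiz.
Order: Harlow, Bianchi, Dimitriou, Halvorsen, Moreau, Reyes, Ruiz.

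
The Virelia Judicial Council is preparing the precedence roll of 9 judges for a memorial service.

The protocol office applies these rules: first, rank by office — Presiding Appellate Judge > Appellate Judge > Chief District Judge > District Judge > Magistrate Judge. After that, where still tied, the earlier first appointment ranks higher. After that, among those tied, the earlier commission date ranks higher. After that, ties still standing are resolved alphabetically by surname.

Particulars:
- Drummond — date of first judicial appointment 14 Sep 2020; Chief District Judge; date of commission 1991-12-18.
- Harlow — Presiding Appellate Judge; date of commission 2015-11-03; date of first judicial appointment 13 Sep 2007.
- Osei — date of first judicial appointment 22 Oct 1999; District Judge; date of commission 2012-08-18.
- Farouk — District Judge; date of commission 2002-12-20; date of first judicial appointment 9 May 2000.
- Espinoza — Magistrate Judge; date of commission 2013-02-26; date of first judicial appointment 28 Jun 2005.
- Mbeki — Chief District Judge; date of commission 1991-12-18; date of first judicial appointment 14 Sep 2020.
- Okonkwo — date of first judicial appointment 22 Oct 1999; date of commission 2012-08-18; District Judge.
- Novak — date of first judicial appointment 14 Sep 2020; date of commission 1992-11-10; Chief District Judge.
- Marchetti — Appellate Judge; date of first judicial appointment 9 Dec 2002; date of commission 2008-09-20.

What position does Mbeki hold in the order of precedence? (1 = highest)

By office: Harlow (Presiding Appellate Judge); then Marchetti (Appellate Judge); then Drummond, Mbeki and Novak (Chief District Judge); then Okonkwo, Osei and Farouk (District Judge); then Espinoza (Magistrate Judge).
Drummond, Mbeki and Novak all have date of first judicial appointment 14 Sep 2020, so the next rule applies.
Among Drummond, Mbeki and Novak, by date of commission (earlier first): Drummond and Mbeki (1991-12-18) before Novak (1992-11-10).
Among Drummond and Mbeki, alphabetically by surname: Drummond before Mbeki.
Among Okonkwo, Osei and Farouk, by date of first judicial appointment (earlier first): Okonkwo and Osei (22 Oct 1999) before Farouk (9 May 2000).
Okonkwo and Osei both have date of commission 2012-08-18, so the next rule applies.
Among Okonkwo and Osei, alphabetically by surname: Okonkwo before Osei.
Order: Harlow, Marchetti, Drummond, Mbeki, Novak, Okonkwo, Osei, Farouk, Espinoza. So position 4.

4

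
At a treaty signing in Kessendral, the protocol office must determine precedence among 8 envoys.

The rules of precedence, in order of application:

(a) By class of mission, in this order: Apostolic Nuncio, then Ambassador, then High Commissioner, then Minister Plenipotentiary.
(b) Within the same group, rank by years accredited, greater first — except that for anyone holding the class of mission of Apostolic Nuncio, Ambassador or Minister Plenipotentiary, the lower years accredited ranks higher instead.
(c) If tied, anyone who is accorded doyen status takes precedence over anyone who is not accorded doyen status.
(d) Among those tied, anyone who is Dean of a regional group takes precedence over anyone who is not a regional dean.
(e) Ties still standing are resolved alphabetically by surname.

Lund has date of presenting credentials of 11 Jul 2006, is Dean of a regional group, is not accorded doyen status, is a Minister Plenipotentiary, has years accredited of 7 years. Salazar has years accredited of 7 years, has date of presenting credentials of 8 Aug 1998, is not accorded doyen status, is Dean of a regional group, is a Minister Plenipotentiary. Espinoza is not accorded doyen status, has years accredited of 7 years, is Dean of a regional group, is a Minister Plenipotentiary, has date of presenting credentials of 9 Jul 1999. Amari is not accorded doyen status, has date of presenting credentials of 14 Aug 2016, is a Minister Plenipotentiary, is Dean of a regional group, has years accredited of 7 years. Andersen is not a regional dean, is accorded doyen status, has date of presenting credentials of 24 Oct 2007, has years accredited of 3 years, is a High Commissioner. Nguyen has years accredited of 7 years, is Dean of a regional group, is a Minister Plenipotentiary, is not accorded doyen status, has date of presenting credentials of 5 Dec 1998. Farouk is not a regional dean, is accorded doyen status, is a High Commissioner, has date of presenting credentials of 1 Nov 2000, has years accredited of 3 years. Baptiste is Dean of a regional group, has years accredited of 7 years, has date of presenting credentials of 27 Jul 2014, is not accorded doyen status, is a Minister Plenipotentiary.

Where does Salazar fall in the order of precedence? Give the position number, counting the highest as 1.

By class of mission: Andersen and Farouk (High Commissioner); then Amari, Baptiste, Espinoza, Lund, Nguyen and Salazar (Minister Plenipotentiary).
Andersen and Farouk both have years accredited 3 years, so the next rule applies.
Andersen and Farouk are each accorded doyen status, so the next rule applies.
Andersen and Farouk are each not a regional dean, so the next rule applies.
Among Andersen and Farouk, alphabetically by surname: Andersen before Farouk.
Amari, Baptiste, Espinoza, Lund, Nguyen and Salazar all have years accredited 7 years, so the next rule applies.
Amari, Baptiste, Espinoza, Lund, Nguyen and Salazar are each not accorded doyen status, so the next rule applies.
Amari, Baptiste, Espinoza, Lund, Nguyen and Salazar are each Dean of a regional group, so the next rule applies.
Among Amari, Baptiste, Espinoza, Lund, Nguyen and Salazar, alphabetically by surname: Amari before Baptiste before Espinoza before Lund before Nguyen before Salazar.
Order: Andersen, Farouk, Amari, Baptiste, Espinoza, Lund, Nguyen, Salazar. So position 8.

8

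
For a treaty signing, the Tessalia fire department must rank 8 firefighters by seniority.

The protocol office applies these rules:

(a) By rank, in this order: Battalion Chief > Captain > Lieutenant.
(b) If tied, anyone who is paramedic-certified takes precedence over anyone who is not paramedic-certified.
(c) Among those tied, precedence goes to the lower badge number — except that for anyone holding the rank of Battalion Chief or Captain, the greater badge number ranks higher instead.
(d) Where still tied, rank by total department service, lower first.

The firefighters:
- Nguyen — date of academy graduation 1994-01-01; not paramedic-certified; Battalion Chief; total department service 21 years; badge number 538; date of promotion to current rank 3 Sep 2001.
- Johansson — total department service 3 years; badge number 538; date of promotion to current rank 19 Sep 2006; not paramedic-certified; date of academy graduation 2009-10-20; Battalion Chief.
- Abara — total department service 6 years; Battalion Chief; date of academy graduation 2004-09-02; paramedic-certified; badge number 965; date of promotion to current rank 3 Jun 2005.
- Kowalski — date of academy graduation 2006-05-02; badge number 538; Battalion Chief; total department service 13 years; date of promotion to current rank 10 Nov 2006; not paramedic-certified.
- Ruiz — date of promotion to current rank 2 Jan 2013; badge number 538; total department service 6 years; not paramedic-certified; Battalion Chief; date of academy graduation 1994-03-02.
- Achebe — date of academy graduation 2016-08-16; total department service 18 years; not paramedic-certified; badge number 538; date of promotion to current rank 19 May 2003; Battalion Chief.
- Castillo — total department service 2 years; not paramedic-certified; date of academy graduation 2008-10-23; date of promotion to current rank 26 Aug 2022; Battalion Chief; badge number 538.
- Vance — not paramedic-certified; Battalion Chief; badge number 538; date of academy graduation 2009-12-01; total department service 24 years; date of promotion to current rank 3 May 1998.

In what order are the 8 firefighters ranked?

Abara, Castillo, Johansson, Ruiz, Kowalski, Achebe, Nguyen, Vance

By rank: Abara, Castillo, Johansson, Ruiz, Kowalski, Achebe, Nguyen and Vance (Battalion Chief).
Among Abara, Castillo, Johansson, Ruiz, Kowalski, Achebe, Nguyen and Vance, paramedic-certified before not paramedic-certified: Abara (paramedic-certified) before Castillo, Johansson, Ruiz, Kowalski, Achebe, Nguyen and Vance (not paramedic-certified).
Castillo, Johansson, Ruiz, Kowalski, Achebe, Nguyen and Vance all have badge number 538, so the next rule applies.
Among Castillo, Johansson, Ruiz, Kowalski, Achebe, Nguyen and Vance, by total department service (lower first): Castillo (2 years) before Johansson (3 years) before Ruiz (6 years) before Kowalski (13 years) before Achebe (18 years) before Nguyen (21 years) before Vance (24 years).
Full order: Abara, Castillo, Johansson, Ruiz, Kowalski, Achebe, Nguyen, Vance.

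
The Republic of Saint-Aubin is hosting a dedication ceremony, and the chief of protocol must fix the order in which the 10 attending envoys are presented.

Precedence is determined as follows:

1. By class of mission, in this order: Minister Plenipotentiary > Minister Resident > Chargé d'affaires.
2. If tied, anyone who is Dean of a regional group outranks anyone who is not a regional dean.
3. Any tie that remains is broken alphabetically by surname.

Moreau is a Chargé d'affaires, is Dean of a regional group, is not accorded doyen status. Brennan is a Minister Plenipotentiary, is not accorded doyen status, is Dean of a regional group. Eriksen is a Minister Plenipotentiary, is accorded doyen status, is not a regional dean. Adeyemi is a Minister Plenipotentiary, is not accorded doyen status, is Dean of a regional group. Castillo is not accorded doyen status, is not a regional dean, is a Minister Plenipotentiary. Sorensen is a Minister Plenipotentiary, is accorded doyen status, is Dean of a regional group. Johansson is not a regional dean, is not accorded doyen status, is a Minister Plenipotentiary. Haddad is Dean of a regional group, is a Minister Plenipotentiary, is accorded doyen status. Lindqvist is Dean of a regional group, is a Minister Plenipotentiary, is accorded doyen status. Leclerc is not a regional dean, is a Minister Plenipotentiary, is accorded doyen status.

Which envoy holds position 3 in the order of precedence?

By class of mission: Adeyemi, Brennan, Haddad, Lindqvist, Sorensen, Castillo, Eriksen, Johansson and Leclerc (Minister Plenipotentiary); then Moreau (Chargé d'affaires).
Among Adeyemi, Brennan, Haddad, Lindqvist, Sorensen, Castillo, Eriksen, Johansson and Leclerc, Dean of a regional group before not a regional dean: Adeyemi, Brennan, Haddad, Lindqvist and Sorensen (Dean of a regional group) before Castillo, Eriksen, Johansson and Leclerc (not a regional dean).
Among Adeyemi, Brennan, Haddad, Lindqvist and Sorensen, alphabetically by surname: Adeyemi before Brennan before Haddad before Lindqvist before Sorensen.
Among Castillo, Eriksen, Johansson and Leclerc, alphabetically by surname: Castillo before Eriksen before Johansson before Leclerc.
Order: Adeyemi, Brennan, Haddad, Lindqvist, Sorensen, Castillo, Eriksen, Johansson, Leclerc, Moreau.

Haddad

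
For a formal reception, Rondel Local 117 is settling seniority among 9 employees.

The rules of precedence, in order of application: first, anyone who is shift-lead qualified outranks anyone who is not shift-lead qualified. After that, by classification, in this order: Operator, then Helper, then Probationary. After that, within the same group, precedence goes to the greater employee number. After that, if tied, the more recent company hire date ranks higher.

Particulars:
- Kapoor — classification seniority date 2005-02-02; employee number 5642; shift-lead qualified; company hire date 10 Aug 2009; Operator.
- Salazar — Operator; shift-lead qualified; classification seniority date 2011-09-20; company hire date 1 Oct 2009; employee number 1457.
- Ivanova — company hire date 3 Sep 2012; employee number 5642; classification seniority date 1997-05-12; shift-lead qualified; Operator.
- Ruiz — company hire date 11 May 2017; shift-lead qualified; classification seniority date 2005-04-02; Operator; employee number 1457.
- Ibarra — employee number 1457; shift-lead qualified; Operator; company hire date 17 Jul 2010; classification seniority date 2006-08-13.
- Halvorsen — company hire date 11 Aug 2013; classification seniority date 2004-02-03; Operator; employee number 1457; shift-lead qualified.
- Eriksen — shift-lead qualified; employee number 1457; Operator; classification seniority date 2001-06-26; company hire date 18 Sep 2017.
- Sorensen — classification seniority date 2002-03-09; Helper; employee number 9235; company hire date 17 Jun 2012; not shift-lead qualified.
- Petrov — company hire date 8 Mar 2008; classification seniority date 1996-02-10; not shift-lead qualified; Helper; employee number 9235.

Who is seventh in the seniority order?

By the first rule: Ivanova, Kapoor, Eriksen, Ruiz, Halvorsen, Ibarra and Salazar (each shift-lead qualified); then Sorensen and Petrov (both not shift-lead qualified).
Ivanova, Kapoor, Eriksen, Ruiz, Halvorsen, Ibarra and Salazar are each Operator, so the next rule applies.
Among Ivanova, Kapoor, Eriksen, Ruiz, Halvorsen, Ibarra and Salazar, by employee number (higher first): Ivanova and Kapoor (5642) before Eriksen, Ruiz, Halvorsen, Ibarra and Salazar (1457).
Among Ivanova and Kapoor, by company hire date (later first): Ivanova (3 Sep 2012) before Kapoor (10 Aug 2009).
Among Eriksen, Ruiz, Halvorsen, Ibarra and Salazar, by company hire date (later first): Eriksen (18 Sep 2017) before Ruiz (11 May 2017) before Halvorsen (11 Aug 2013) before Ibarra (17 Jul 2010) before Salazar (1 Oct 2009).
Sorensen and Petrov are each Helper, so the next rule applies.
Sorensen and Petrov both have employee number 9235, so the next rule applies.
Among Sorensen and Petrov, by company hire date (later first): Sorensen (17 Jun 2012) before Petrov (8 Mar 2008).
Order: Ivanova, Kapoor, Eriksen, Ruiz, Halvorsen, Ibarra, Salazar, Sorensen, Petrov.

Salazar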